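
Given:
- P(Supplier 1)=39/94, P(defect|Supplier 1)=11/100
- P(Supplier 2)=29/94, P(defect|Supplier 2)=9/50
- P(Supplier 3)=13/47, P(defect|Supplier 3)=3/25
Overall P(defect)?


P(B) = Σ P(B|Aᵢ)×P(Aᵢ)
  11/100×39/94 = 429/9400
  9/50×29/94 = 261/4700
  3/25×13/47 = 39/1175
Sum = 1263/9400

P(defect) = 1263/9400 ≈ 13.44%


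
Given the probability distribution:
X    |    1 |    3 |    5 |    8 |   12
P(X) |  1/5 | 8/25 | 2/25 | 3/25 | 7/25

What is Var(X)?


E[X] = 147/25
E[X²] = 1327/25
Var(X) = E[X²] - (E[X])² = 1327/25 - 21609/625 = 11566/625

Var(X) = 11566/625 ≈ 18.5056


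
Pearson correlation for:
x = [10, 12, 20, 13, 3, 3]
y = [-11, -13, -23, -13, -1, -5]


n=6, Σx=61, Σy=-66, Σxy=-913, Σx²=831, Σy²=1014
r = (6×(-913) - 61×(-66))/√((6×831 - 61²)(6×1014 - (-66)²))
= -1452/√(1265×1728) = -1452/√2185920 ≈ -1452/1478.4857 ≈ -0.9821

r ≈ -0.9821


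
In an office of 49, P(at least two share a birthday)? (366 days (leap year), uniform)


P(all different) = Π(366-i)/366 for i=0..48
= 0.034553
P(match) = 1 - 0.034553 = 0.965447

P ≈ 0.9654 ≈ 96.54%


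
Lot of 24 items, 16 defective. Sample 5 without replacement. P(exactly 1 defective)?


Hypergeometric: C(16,1)×C(8,4)/C(24,5)
= 16×70/42504 = 20/759

P(X=1) = 20/759 ≈ 2.64%


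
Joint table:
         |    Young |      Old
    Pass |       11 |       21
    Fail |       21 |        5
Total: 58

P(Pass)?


P(Pass) = (11+21)/58 = 32/58 = 16/29

P(Pass) = 16/29 ≈ 55.17%


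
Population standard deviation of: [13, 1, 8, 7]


Mean = 29/4
  (13-29/4)²=529/16
  (1-29/4)²=625/16
  (8-29/4)²=9/16
  (7-29/4)²=1/16
Σ(x-μ)² = 291/4
σ² = (291/4)/4 = 291/16

σ = √(291/16) ≈ 4.2647


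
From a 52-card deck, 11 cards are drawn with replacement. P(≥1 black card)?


P(not a black card) = 26/52 = 1/2
P(none in 11 draws) = (1/2)^11 = 1/2048
P(≥1 black card) = 1 - 1/2048 = 2047/2048

P = 2047/2048 ≈ 99.95%


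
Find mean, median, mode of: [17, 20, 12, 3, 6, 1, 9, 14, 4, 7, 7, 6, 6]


Sorted: [1, 3, 4, 6, 6, 6, 7, 7, 9, 12, 14, 17, 20]
Mean = 112/13
Median = 7
Freq: {17: 1, 20: 1, 12: 1, 3: 1, 6: 3, 1: 1, 9: 1, 14: 1, 4: 1, 7: 2}
Mode: [6]

Mean=112/13, Median=7, Mode=6


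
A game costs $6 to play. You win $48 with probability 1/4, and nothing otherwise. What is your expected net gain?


E[gain] = (48-6)×1/4 + (-6)×3/4
= 21/2 - 9/2 = 6

Expected net gain = $6 ≈ $6.00


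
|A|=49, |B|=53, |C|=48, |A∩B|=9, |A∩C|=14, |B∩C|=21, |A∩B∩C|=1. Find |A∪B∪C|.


|A∪B∪C| = 49+53+48-9-14-21+1 = 107

|A∪B∪C| = 107


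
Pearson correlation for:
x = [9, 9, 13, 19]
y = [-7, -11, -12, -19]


n=4, Σx=50, Σy=-49, Σxy=-679, Σx²=692, Σy²=675
r = (4×(-679) - 50×(-49))/√((4×692 - 50²)(4×675 - (-49)²))
= -266/√(268×299) = -266/√80132 ≈ -266/283.0760 ≈ -0.9397

r ≈ -0.9397


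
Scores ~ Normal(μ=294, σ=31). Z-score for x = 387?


z = (x - μ)/σ = (387 - 294)/31 = 3.0

z = 3.0


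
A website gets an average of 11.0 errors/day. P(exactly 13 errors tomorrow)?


Poisson(λ=11.0): P(X=13) = e^(-λ)×λ^k/k!
= e^(-11.0) × 11.0^13 / 13!
≈ 1.670170079e-05 × 3.45227121439e+13 / 6227020800 ≈ 0.092595

P(X=13) ≈ 0.092595 ≈ 9.26%


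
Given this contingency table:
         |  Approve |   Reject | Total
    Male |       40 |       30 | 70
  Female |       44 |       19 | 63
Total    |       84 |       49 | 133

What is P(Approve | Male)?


P(Approve | Male) = 40/(40+30) = 40/70 = 4/7

P(Approve|Male) = 4/7 ≈ 57.14%


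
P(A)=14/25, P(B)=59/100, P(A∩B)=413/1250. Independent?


P(A)×P(B) = 413/1250
P(A∩B) = 413/1250
Equal ✓ → Independent

Yes, independent


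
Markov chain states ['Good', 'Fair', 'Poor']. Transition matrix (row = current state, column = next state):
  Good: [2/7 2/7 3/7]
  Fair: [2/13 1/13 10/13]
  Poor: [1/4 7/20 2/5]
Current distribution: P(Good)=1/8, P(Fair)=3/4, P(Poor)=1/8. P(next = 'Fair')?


P(next=Fair) = Σᵢ P(now=i)×P(i→Fair)
= 1/8×2/7 + 3/4×1/13 + 1/8×7/20
= 1/28 + 3/52 + 7/160 = 1997/14560

P = 1997/14560 ≈ 0.1372


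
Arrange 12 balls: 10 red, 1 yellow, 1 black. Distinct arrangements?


12!/(10!×1!×1!) = 132

132


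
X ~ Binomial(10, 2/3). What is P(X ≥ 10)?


P(X ≥ 10) = Σ P(X=i) for i=10..10
P(X=10) = 1024/59049
Sum = 1024/59049

P(X ≥ 10) = 1024/59049 ≈ 1.73%


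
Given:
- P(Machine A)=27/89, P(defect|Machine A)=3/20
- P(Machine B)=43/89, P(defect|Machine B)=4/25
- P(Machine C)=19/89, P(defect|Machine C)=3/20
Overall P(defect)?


P(B) = Σ P(B|Aᵢ)×P(Aᵢ)
  3/20×27/89 = 81/1780
  4/25×43/89 = 172/2225
  3/20×19/89 = 57/1780
Sum = 689/4450

P(defect) = 689/4450 ≈ 15.48%


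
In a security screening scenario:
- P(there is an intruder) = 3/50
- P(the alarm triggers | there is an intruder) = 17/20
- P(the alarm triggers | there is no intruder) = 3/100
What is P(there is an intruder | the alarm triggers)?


Using Bayes' theorem:
P(A|B) = P(B|A)·P(A) / P(B)

P(the alarm triggers) = 17/20 × 3/50 + 3/100 × 47/50
= 51/1000 + 141/5000 = 99/1250

P(there is an intruder|the alarm triggers) = (51/1000) / (99/1250) = 85/132

P(there is an intruder|the alarm triggers) = 85/132 ≈ 64.39%


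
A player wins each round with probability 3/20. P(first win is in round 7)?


Geometric: P(X=7) = (1-p)^(k-1)×p = (17/20)^6×3/20 = 72412707/1280000000

P(X=7) = 72412707/1280000000 ≈ 5.66%


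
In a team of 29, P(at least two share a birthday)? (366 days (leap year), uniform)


P(all different) = Π(366-i)/366 for i=0..28
= 0.320056
P(match) = 1 - 0.320056 = 0.679944

P ≈ 0.6799 ≈ 67.99%


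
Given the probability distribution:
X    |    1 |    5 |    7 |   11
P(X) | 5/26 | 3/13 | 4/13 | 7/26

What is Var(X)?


E[X] = 84/13
E[X²] = 697/13
Var(X) = E[X²] - (E[X])² = 697/13 - 7056/169 = 2005/169

Var(X) = 2005/169 ≈ 11.8639


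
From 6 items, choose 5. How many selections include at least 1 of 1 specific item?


Complement: C(6,5) - C(5,5) = 6 - 1 = 5

5


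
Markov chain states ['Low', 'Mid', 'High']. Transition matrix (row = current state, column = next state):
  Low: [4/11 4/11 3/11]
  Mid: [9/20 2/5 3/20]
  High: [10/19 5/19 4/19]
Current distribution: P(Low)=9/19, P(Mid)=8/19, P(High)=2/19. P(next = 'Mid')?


P(next=Mid) = Σᵢ P(now=i)×P(i→Mid)
= 9/19×4/11 + 8/19×2/5 + 2/19×5/19
= 36/209 + 16/95 + 10/361 = 7314/19855

P = 7314/19855 ≈ 0.3684


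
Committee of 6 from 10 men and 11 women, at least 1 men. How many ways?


Count by #men:
  1M,5W: C(10,1)×C(11,5)=4620
  2M,4W: C(10,2)×C(11,4)=14850
  3M,3W: C(10,3)×C(11,3)=19800
  4M,2W: C(10,4)×C(11,2)=11550
  5M,1W: C(10,5)×C(11,1)=2772
  6M,0W: C(10,6)×C(11,0)=210
Total = 53802

53802


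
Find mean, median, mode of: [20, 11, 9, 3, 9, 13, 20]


Sorted: [3, 9, 9, 11, 13, 20, 20]
Mean = 85/7
Median = 11
Freq: {20: 2, 11: 1, 9: 2, 3: 1, 13: 1}
Mode: [9, 20]

Mean=85/7, Median=11, Mode=[9, 20]


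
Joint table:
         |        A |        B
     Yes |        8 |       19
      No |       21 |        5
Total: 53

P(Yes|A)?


P(Yes|A) = 8/(8+21) = 8/29

P = 8/29 ≈ 27.59%


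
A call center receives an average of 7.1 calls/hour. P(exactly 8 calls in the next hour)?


Poisson(λ=7.1): P(X=8) = e^(-λ)×λ^k/k!
= e^(-7.1) × 7.1^8 / 8!
≈ 0.0008251049233 × 6457535.31246 / 40320 ≈ 0.132146

P(X=8) ≈ 0.132146 ≈ 13.21%


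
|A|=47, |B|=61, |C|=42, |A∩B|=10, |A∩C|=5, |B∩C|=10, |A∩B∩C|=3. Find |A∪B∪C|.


|A∪B∪C| = 47+61+42-10-5-10+3 = 128

|A∪B∪C| = 128


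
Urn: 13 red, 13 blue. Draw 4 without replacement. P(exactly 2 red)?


Hypergeometric: C(13,2)×C(13,2)/C(26,4)
= 78×78/14950 = 234/575

P(X=2) = 234/575 ≈ 40.70%


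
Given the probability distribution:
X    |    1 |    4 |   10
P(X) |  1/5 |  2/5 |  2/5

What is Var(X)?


E[X] = 29/5
E[X²] = 233/5
Var(X) = E[X²] - (E[X])² = 233/5 - 841/25 = 324/25

Var(X) = 324/25 ≈ 12.9600


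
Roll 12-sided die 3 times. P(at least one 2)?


P(no 2)^3 = (11/12)^3 = 1331/1728
P(≥1) = 1 - 1331/1728 = 397/1728

P = 397/1728 ≈ 22.97%


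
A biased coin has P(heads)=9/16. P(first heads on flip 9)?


Geometric: P(X=9) = (1-p)^(k-1)×p = (7/16)^8×9/16 = 51883209/68719476736

P(X=9) = 51883209/68719476736 ≈ 0.08%


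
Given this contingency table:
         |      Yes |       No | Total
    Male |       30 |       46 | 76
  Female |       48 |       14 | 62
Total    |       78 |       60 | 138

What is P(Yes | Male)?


P(Yes | Male) = 30/(30+46) = 30/76 = 15/38

P(Yes|Male) = 15/38 ≈ 39.47%


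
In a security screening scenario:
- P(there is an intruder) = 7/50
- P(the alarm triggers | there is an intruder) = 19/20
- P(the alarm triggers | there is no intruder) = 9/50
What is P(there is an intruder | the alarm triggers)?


Using Bayes' theorem:
P(A|B) = P(B|A)·P(A) / P(B)

P(the alarm triggers) = 19/20 × 7/50 + 9/50 × 43/50
= 133/1000 + 387/2500 = 1439/5000

P(there is an intruder|the alarm triggers) = (133/1000) / (1439/5000) = 665/1439

P(there is an intruder|the alarm triggers) = 665/1439 ≈ 46.21%


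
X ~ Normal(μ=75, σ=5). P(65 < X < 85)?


z₁=(65-75)/5=-2.0, z₂=(85-75)/5=2.0
P = Φ(2.0) - Φ(-2.0) = 0.977250 - 0.022750 = 0.954500 ≈ 0.9545

P(65 < X < 85) ≈ 0.9545


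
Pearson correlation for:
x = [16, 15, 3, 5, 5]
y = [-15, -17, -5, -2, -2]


n=5, Σx=44, Σy=-41, Σxy=-530, Σx²=540, Σy²=547
r = (5×(-530) - 44×(-41))/√((5×540 - 44²)(5×547 - (-41)²))
= -846/√(764×1054) = -846/√805256 ≈ -846/897.3606 ≈ -0.9428

r ≈ -0.9428


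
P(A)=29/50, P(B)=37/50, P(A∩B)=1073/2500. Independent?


P(A)×P(B) = 1073/2500
P(A∩B) = 1073/2500
Equal ✓ → Independent

Yes, independent


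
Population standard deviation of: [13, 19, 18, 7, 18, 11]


Mean = 86/6 = 43/3
  (13-43/3)²=16/9
  (19-43/3)²=196/9
  (18-43/3)²=121/9
  (7-43/3)²=484/9
  (18-43/3)²=121/9
  (11-43/3)²=100/9
Σ(x-μ)² = 346/3
σ² = (346/3)/6 = 173/9

σ = √(173/9) ≈ 4.3843


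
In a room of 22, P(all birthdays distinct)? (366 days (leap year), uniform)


P(all different) = Π(366-i)/366 for i=0..21
= (366/366)×(365/366)×...×(345/366)
= 0.525249

P ≈ 0.5252 ≈ 52.52%


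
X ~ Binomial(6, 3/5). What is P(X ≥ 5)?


P(X ≥ 5) = Σ P(X=i) for i=5..6
P(X=5) = 2916/15625
P(X=6) = 729/15625
Sum = 729/3125

P(X ≥ 5) = 729/3125 ≈ 23.33%


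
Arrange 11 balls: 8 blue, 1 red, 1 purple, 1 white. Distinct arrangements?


11!/(8!×1!×1!×1!) = 990

990


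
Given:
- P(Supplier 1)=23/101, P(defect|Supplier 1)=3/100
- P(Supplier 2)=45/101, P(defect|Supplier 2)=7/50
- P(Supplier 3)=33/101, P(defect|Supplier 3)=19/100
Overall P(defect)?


P(B) = Σ P(B|Aᵢ)×P(Aᵢ)
  3/100×23/101 = 69/10100
  7/50×45/101 = 63/1010
  19/100×33/101 = 627/10100
Sum = 663/5050

P(defect) = 663/5050 ≈ 13.13%


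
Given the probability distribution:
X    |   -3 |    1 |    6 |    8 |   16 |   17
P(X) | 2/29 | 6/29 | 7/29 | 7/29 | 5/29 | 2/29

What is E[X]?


E[X] = Σ x·P(X=x)
= (-3)×(2/29) + (1)×(6/29) + (6)×(7/29) + (8)×(7/29) + (16)×(5/29) + (17)×(2/29)
= 212/29

E[X] = 212/29


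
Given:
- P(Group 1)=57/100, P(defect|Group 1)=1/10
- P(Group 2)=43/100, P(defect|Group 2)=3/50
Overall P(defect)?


P(B) = Σ P(B|Aᵢ)×P(Aᵢ)
  1/10×57/100 = 57/1000
  3/50×43/100 = 129/5000
Sum = 207/2500

P(defect) = 207/2500 ≈ 8.28%


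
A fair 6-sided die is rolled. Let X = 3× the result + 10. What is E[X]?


E[die] = (1+6)/2 = 7/2
E[X] = 3×7/2 + 10 = 41/2

E[X] = 41/2


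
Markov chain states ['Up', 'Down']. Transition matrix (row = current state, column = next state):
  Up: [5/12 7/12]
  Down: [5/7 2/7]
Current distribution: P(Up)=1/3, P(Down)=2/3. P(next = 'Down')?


P(next=Down) = Σᵢ P(now=i)×P(i→Down)
= 1/3×7/12 + 2/3×2/7
= 7/36 + 4/21 = 97/252

P = 97/252 ≈ 0.3849


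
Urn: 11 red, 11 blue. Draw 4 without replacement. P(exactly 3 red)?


Hypergeometric: C(11,3)×C(11,1)/C(22,4)
= 165×11/7315 = 33/133

P(X=3) = 33/133 ≈ 24.81%


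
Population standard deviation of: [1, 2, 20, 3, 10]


Mean = 36/5
  (1-36/5)²=961/25
  (2-36/5)²=676/25
  (20-36/5)²=4096/25
  (3-36/5)²=441/25
  (10-36/5)²=196/25
Σ(x-μ)² = 1274/5
σ² = (1274/5)/5 = 1274/25

σ = √(1274/25) ≈ 7.1386


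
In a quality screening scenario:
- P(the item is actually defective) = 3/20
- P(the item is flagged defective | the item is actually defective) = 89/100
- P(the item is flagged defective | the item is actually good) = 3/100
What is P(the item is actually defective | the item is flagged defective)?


Using Bayes' theorem:
P(A|B) = P(B|A)·P(A) / P(B)

P(the item is flagged defective) = 89/100 × 3/20 + 3/100 × 17/20
= 267/2000 + 51/2000 = 159/1000

P(the item is actually defective|the item is flagged defective) = (267/2000) / (159/1000) = 89/106

P(the item is actually defective|the item is flagged defective) = 89/106 ≈ 83.96%


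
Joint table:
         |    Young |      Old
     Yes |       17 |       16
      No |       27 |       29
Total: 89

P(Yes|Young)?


P(Yes|Young) = 17/(17+27) = 17/44

P = 17/44 ≈ 38.64%


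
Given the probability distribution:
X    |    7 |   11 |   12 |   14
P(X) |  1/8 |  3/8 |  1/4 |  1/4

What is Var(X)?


E[X] = 23/2
E[X²] = 273/2
Var(X) = E[X²] - (E[X])² = 273/2 - 529/4 = 17/4

Var(X) = 17/4 ≈ 4.2500


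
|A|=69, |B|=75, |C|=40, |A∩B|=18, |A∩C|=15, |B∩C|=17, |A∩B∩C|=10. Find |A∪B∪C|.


|A∪B∪C| = 69+75+40-18-15-17+10 = 144

|A∪B∪C| = 144


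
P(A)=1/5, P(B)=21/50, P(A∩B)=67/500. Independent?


P(A)×P(B) = 21/250
P(A∩B) = 67/500
Not equal → NOT independent

No, not independent


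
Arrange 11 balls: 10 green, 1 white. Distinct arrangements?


11!/(10!×1!) = 11

11


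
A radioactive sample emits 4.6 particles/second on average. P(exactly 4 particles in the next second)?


Poisson(λ=4.6): P(X=4) = e^(-λ)×λ^k/k!
= e^(-4.6) × 4.6^4 / 4!
≈ 0.01005183574 × 447.7456 / 24 ≈ 0.187528

P(X=4) ≈ 0.187528 ≈ 18.75%


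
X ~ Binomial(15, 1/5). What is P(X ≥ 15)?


P(X ≥ 15) = Σ P(X=i) for i=15..15
P(X=15) = 1/30517578125
Sum = 1/30517578125

P(X ≥ 15) = 1/30517578125 ≈ 0.00%


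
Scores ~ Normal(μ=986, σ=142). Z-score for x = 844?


z = (x - μ)/σ = (844 - 986)/142 = -1.0

z = -1.0


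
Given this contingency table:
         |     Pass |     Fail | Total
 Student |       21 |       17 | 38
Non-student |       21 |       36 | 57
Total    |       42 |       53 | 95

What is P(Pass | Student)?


P(Pass | Student) = 21/(21+17) = 21/38

P(Pass|Student) = 21/38 ≈ 55.26%


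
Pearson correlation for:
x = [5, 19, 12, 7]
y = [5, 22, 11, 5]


n=4, Σx=43, Σy=43, Σxy=610, Σx²=579, Σy²=655
r = (4×610 - 43×43)/√((4×579 - 43²)(4×655 - 43²))
= 591/√(467×771) = 591/√360057 ≈ 591/600.0475 ≈ 0.9849

r ≈ 0.9849


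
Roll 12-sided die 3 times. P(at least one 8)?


P(no 8)^3 = (11/12)^3 = 1331/1728
P(≥1) = 1 - 1331/1728 = 397/1728

P = 397/1728 ≈ 22.97%


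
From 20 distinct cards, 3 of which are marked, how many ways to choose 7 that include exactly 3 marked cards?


Choose 3 of the 3 marked cards and 4 of the other 17 cards:
C(3,3)×C(17,4) = 1×2380 = 2380

2380


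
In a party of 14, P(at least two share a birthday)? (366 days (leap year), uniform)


P(all different) = Π(366-i)/366 for i=0..13
= 0.777440
P(match) = 1 - 0.777440 = 0.222560

P ≈ 0.2226 ≈ 22.26%


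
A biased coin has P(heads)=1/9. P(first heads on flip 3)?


Geometric: P(X=3) = (1-p)^(k-1)×p = (8/9)^2×1/9 = 64/729

P(X=3) = 64/729 ≈ 8.78%


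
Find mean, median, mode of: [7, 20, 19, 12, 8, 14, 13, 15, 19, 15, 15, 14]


Sorted: [7, 8, 12, 13, 14, 14, 15, 15, 15, 19, 19, 20]
Mean = 171/12 = 57/4
Median = 29/2
Freq: {7: 1, 20: 1, 19: 2, 12: 1, 8: 1, 14: 2, 13: 1, 15: 3}
Mode: [15]

Mean=57/4, Median=29/2, Mode=15


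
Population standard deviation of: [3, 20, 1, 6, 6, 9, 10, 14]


Mean = 69/8
  (3-69/8)²=2025/64
  (20-69/8)²=8281/64
  (1-69/8)²=3721/64
  (6-69/8)²=441/64
  (6-69/8)²=441/64
  (9-69/8)²=9/64
  (10-69/8)²=121/64
  (14-69/8)²=1849/64
Σ(x-μ)² = 2111/8
σ² = (2111/8)/8 = 2111/64

σ = √(2111/64) ≈ 5.7432


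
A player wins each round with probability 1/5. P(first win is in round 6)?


Geometric: P(X=6) = (1-p)^(k-1)×p = (4/5)^5×1/5 = 1024/15625

P(X=6) = 1024/15625 ≈ 6.55%


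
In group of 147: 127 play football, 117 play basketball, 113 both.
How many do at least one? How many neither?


|A∪B| = 127+117-113 = 131
Neither = 147-131 = 16

At least one: 131; Neither: 16


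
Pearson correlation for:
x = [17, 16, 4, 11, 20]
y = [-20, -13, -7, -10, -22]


n=5, Σx=68, Σy=-72, Σxy=-1126, Σx²=1082, Σy²=1202
r = (5×(-1126) - 68×(-72))/√((5×1082 - 68²)(5×1202 - (-72)²))
= -734/√(786×826) = -734/√649236 ≈ -734/805.7518 ≈ -0.9110

r ≈ -0.9110


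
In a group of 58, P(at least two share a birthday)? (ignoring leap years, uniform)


P(all different) = Π(365-i)/365 for i=0..57
= 0.008335
P(match) = 1 - 0.008335 = 0.991665

P ≈ 0.9917 ≈ 99.17%


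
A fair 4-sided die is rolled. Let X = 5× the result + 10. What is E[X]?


E[die] = (1+4)/2 = 5/2
E[X] = 5×5/2 + 10 = 45/2

E[X] = 45/2


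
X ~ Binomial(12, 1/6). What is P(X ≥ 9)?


P(X ≥ 9) = Σ P(X=i) for i=9..12
P(X=9) = 6875/544195584
P(X=10) = 275/362797056
P(X=11) = 5/181398528
P(X=12) = 1/2176782336
Sum = 9737/725594112

P(X ≥ 9) = 9737/725594112 ≈ 0.00%


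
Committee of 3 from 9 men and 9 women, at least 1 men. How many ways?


Count by #men:
  1M,2W: C(9,1)×C(9,2)=324
  2M,1W: C(9,2)×C(9,1)=324
  3M,0W: C(9,3)×C(9,0)=84
Total = 732

732


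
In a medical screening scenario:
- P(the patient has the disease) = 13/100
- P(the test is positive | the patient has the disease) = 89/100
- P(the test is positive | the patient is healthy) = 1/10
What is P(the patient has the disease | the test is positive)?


Using Bayes' theorem:
P(A|B) = P(B|A)·P(A) / P(B)

P(the test is positive) = 89/100 × 13/100 + 1/10 × 87/100
= 1157/10000 + 87/1000 = 2027/10000

P(the patient has the disease|the test is positive) = (1157/10000) / (2027/10000) = 1157/2027

P(the patient has the disease|the test is positive) = 1157/2027 ≈ 57.08%


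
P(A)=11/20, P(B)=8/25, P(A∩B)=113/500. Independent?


P(A)×P(B) = 22/125
P(A∩B) = 113/500
Not equal → NOT independent

No, not independent


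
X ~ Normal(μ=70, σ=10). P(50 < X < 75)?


z₁=(50-70)/10=-2.0, z₂=(75-70)/10=0.5
P = Φ(0.5) - Φ(-2.0) = 0.691462 - 0.022750 = 0.668712 ≈ 0.6687

P(50 < X < 75) ≈ 0.6687


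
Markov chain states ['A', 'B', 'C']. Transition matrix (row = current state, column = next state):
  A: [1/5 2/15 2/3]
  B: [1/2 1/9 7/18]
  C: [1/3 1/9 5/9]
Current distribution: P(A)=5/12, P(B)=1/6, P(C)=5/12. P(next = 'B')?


P(next=B) = Σᵢ P(now=i)×P(i→B)
= 5/12×2/15 + 1/6×1/9 + 5/12×1/9
= 1/18 + 1/54 + 5/108 = 13/108

P = 13/108 ≈ 0.1204


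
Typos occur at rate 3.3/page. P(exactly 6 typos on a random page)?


Poisson(λ=3.3): P(X=6) = e^(-λ)×λ^k/k!
= e^(-3.3) × 3.3^6 / 6!
≈ 0.0368831674 × 1291.467969 / 720 ≈ 0.066158

P(X=6) ≈ 0.066158 ≈ 6.62%


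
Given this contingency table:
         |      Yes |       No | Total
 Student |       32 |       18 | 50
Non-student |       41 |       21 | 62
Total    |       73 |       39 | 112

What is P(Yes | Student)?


P(Yes | Student) = 32/(32+18) = 32/50 = 16/25

P(Yes|Student) = 16/25 ≈ 64.00%


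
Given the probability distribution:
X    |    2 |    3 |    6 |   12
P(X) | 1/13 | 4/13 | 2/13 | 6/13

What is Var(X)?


E[X] = 98/13
E[X²] = 976/13
Var(X) = E[X²] - (E[X])² = 976/13 - 9604/169 = 3084/169

Var(X) = 3084/169 ≈ 18.2485


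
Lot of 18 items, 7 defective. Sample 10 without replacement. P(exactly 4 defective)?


Hypergeometric: C(7,4)×C(11,6)/C(18,10)
= 35×462/43758 = 245/663

P(X=4) = 245/663 ≈ 36.95%


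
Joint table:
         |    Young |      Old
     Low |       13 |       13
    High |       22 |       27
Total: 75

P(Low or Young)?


P(Low∨Young) = P(Low) + P(Young) - P(Low∧Young)
= (26 + 35 - 13)/75 = 48/75 = 16/25

P = 16/25 ≈ 64.00%


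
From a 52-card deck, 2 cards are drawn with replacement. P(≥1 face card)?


P(not a face card) = 40/52 = 10/13
P(none in 2 draws) = (10/13)^2 = 100/169
P(≥1 face card) = 1 - 100/169 = 69/169

P = 69/169 ≈ 40.83%


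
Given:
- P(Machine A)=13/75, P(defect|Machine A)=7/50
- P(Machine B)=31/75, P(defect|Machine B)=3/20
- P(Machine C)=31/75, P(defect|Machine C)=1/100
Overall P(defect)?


P(B) = Σ P(B|Aᵢ)×P(Aᵢ)
  7/50×13/75 = 91/3750
  3/20×31/75 = 31/500
  1/100×31/75 = 31/7500
Sum = 113/1250

P(defect) = 113/1250 ≈ 9.04%


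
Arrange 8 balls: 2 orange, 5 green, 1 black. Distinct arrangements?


8!/(2!×5!×1!) = 168

168


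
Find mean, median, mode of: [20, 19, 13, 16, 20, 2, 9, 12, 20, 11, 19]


Sorted: [2, 9, 11, 12, 13, 16, 19, 19, 20, 20, 20]
Mean = 161/11
Median = 16
Freq: {20: 3, 19: 2, 13: 1, 16: 1, 2: 1, 9: 1, 12: 1, 11: 1}
Mode: [20]

Mean=161/11, Median=16, Mode=20


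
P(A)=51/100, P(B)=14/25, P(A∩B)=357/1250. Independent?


P(A)×P(B) = 357/1250
P(A∩B) = 357/1250
Equal ✓ → Independent

Yes, independent


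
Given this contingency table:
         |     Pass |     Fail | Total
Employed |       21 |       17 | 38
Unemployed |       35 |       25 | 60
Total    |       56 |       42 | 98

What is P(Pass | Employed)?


P(Pass | Employed) = 21/(21+17) = 21/38

P(Pass|Employed) = 21/38 ≈ 55.26%


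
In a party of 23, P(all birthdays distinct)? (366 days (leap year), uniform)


P(all different) = Π(366-i)/366 for i=0..22
= (366/366)×(365/366)×...×(344/366)
= 0.493677

P ≈ 0.4937 ≈ 49.37%


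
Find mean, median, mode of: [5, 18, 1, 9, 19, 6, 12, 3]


Sorted: [1, 3, 5, 6, 9, 12, 18, 19]
Mean = 73/8
Median = 15/2
Freq: {5: 1, 18: 1, 1: 1, 9: 1, 19: 1, 6: 1, 12: 1, 3: 1}
Mode: No mode

Mean=73/8, Median=15/2, Mode=No mode


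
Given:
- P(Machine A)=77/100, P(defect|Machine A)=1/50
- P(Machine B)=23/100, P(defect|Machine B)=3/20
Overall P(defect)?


P(B) = Σ P(B|Aᵢ)×P(Aᵢ)
  1/50×77/100 = 77/5000
  3/20×23/100 = 69/2000
Sum = 499/10000

P(defect) = 499/10000 ≈ 4.99%


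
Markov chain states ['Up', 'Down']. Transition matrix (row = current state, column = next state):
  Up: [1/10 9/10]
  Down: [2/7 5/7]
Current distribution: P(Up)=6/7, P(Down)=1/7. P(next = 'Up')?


P(next=Up) = Σᵢ P(now=i)×P(i→Up)
= 6/7×1/10 + 1/7×2/7
= 3/35 + 2/49 = 31/245

P = 31/245 ≈ 0.1265


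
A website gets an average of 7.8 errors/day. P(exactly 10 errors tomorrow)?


Poisson(λ=7.8): P(X=10) = e^(-λ)×λ^k/k!
= e^(-7.8) × 7.8^10 / 10!
≈ 0.000409734979 × 833577583.124 / 3628800 ≈ 0.094121

P(X=10) ≈ 0.094121 ≈ 9.41%


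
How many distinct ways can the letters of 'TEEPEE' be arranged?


Letters: 6, freq: {'T': 1, 'E': 4, 'P': 1}
6!/(1!×4!×1!) = 720/24 = 30

30


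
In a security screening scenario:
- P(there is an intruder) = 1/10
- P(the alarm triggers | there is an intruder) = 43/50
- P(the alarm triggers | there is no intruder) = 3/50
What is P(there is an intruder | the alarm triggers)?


Using Bayes' theorem:
P(A|B) = P(B|A)·P(A) / P(B)

P(the alarm triggers) = 43/50 × 1/10 + 3/50 × 9/10
= 43/500 + 27/500 = 7/50

P(there is an intruder|the alarm triggers) = (43/500) / (7/50) = 43/70

P(there is an intruder|the alarm triggers) = 43/70 ≈ 61.43%


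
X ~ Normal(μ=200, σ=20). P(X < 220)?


z = (220-200)/20 = 1.0
P(Z < 1.0) = 0.8413

P(X < 220) ≈ 0.8413


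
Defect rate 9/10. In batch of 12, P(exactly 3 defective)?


Binomial: P(X=3) = C(12,3)×p^3×(1-p)^9
= 220 × 729/1000 × 1/1000000000 = 8019/50000000000

P(X=3) = 8019/50000000000 ≈ 0.00%


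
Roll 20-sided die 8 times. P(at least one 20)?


P(no 20)^8 = (19/20)^8 = 16983563041/25600000000
P(≥1) = 1 - 16983563041/25600000000 = 8616436959/25600000000

P = 8616436959/25600000000 ≈ 33.66%


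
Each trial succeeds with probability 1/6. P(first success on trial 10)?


Geometric: P(X=10) = (1-p)^(k-1)×p = (5/6)^9×1/6 = 1953125/60466176

P(X=10) = 1953125/60466176 ≈ 3.23%


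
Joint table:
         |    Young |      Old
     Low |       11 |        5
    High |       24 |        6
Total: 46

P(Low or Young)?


P(Low∨Young) = P(Low) + P(Young) - P(Low∧Young)
= (16 + 35 - 11)/46 = 40/46 = 20/23

P = 20/23 ≈ 86.96%


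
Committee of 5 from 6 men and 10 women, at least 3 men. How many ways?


Count by #men:
  3M,2W: C(6,3)×C(10,2)=900
  4M,1W: C(6,4)×C(10,1)=150
  5M,0W: C(6,5)×C(10,0)=6
Total = 1056

1056


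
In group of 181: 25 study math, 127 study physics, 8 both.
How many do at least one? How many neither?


|A∪B| = 25+127-8 = 144
Neither = 181-144 = 37

At least one: 144; Neither: 37


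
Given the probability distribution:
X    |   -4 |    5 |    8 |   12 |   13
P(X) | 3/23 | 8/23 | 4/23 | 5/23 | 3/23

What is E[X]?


E[X] = Σ x·P(X=x)
= (-4)×(3/23) + (5)×(8/23) + (8)×(4/23) + (12)×(5/23) + (13)×(3/23)
= 159/23

E[X] = 159/23


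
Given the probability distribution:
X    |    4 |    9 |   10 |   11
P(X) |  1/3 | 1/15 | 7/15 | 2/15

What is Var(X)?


E[X] = 121/15
E[X²] = 1103/15
Var(X) = E[X²] - (E[X])² = 1103/15 - 14641/225 = 1904/225

Var(X) = 1904/225 ≈ 8.4622


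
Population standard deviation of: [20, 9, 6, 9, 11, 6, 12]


Mean = 73/7
  (20-73/7)²=4489/49
  (9-73/7)²=100/49
  (6-73/7)²=961/49
  (9-73/7)²=100/49
  (11-73/7)²=16/49
  (6-73/7)²=961/49
  (12-73/7)²=121/49
Σ(x-μ)² = 964/7
σ² = (964/7)/7 = 964/49

σ = √(964/49) ≈ 4.4355


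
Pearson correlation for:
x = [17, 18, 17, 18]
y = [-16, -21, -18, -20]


n=4, Σx=70, Σy=-75, Σxy=-1316, Σx²=1226, Σy²=1421
r = (4×(-1316) - 70×(-75))/√((4×1226 - 70²)(4×1421 - (-75)²))
= -14/√(4×59) = -14/√236 ≈ -14/15.3623 ≈ -0.9113

r ≈ -0.9113


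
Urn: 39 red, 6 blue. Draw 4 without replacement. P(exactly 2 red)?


Hypergeometric: C(39,2)×C(6,2)/C(45,4)
= 741×15/148995 = 247/3311

P(X=2) = 247/3311 ≈ 7.46%


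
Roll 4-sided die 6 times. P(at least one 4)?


P(no 4)^6 = (3/4)^6 = 729/4096
P(≥1) = 1 - 729/4096 = 3367/4096

P = 3367/4096 ≈ 82.20%


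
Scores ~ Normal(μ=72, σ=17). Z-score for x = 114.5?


z = (x - μ)/σ = (114.5 - 72)/17 = 2.5

z = 2.5


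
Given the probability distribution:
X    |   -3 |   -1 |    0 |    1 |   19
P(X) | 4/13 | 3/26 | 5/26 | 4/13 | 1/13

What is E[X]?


E[X] = Σ x·P(X=x)
= (-3)×(4/13) + (-1)×(3/26) + (0)×(5/26) + (1)×(4/13) + (19)×(1/13)
= 19/26

E[X] = 19/26


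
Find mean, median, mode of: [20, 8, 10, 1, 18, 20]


Sorted: [1, 8, 10, 18, 20, 20]
Mean = 77/6
Median = 14
Freq: {20: 2, 8: 1, 10: 1, 1: 1, 18: 1}
Mode: [20]

Mean=77/6, Median=14, Mode=20


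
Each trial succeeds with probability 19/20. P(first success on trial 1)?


Geometric: P(X=1) = (1-p)^(k-1)×p = (1/20)^0×19/20 = 19/20

P(X=1) = 19/20 ≈ 95.00%


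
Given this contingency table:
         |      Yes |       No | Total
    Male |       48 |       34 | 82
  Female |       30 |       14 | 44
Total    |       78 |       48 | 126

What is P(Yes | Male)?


P(Yes | Male) = 48/(48+34) = 48/82 = 24/41

P(Yes|Male) = 24/41 ≈ 58.54%


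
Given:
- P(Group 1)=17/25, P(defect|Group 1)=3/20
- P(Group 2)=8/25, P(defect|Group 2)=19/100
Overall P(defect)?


P(B) = Σ P(B|Aᵢ)×P(Aᵢ)
  3/20×17/25 = 51/500
  19/100×8/25 = 38/625
Sum = 407/2500

P(defect) = 407/2500 ≈ 16.28%


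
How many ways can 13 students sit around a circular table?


Circular arrangements of 13 distinct objects: fix one position to break rotational symmetry.
(n-1)! = 12! = 479001600

479001600


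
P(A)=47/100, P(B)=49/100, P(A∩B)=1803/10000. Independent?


P(A)×P(B) = 2303/10000
P(A∩B) = 1803/10000
Not equal → NOT independent

No, not independent


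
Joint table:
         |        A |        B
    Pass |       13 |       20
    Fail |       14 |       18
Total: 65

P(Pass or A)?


P(Pass∨A) = P(Pass) + P(A) - P(Pass∧A)
= (33 + 27 - 13)/65 = 47/65

P = 47/65 ≈ 72.31%


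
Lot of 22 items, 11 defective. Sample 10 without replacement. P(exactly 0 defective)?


Hypergeometric: C(11,0)×C(11,10)/C(22,10)
= 1×11/646646 = 1/58786

P(X=0) = 1/58786 ≈ 0.00%


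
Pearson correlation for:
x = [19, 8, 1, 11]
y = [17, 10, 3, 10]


n=4, Σx=39, Σy=40, Σxy=516, Σx²=547, Σy²=498
r = (4×516 - 39×40)/√((4×547 - 39²)(4×498 - 40²))
= 504/√(667×392) = 504/√261464 ≈ 504/511.3355 ≈ 0.9857

r ≈ 0.9857


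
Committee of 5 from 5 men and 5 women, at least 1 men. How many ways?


Count by #men:
  1M,4W: C(5,1)×C(5,4)=25
  2M,3W: C(5,2)×C(5,3)=100
  3M,2W: C(5,3)×C(5,2)=100
  4M,1W: C(5,4)×C(5,1)=25
  5M,0W: C(5,5)×C(5,0)=1
Total = 251

251


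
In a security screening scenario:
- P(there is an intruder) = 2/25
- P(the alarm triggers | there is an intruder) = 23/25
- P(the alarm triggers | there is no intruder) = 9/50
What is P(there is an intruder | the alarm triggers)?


Using Bayes' theorem:
P(A|B) = P(B|A)·P(A) / P(B)

P(the alarm triggers) = 23/25 × 2/25 + 9/50 × 23/25
= 46/625 + 207/1250 = 299/1250

P(there is an intruder|the alarm triggers) = (46/625) / (299/1250) = 4/13

P(there is an intruder|the alarm triggers) = 4/13 ≈ 30.77%


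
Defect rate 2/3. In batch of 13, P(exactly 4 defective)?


Binomial: P(X=4) = C(13,4)×p^4×(1-p)^9
= 715 × 16/81 × 1/19683 = 11440/1594323

P(X=4) = 11440/1594323 ≈ 0.72%


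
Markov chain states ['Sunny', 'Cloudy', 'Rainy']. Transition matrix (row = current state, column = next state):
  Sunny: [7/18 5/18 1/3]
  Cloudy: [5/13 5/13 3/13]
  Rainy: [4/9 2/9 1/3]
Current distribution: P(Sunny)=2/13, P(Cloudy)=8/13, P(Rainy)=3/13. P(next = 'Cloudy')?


P(next=Cloudy) = Σᵢ P(now=i)×P(i→Cloudy)
= 2/13×5/18 + 8/13×5/13 + 3/13×2/9
= 5/117 + 40/169 + 2/39 = 503/1521

P = 503/1521 ≈ 0.3307


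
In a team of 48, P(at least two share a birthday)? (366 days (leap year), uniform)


P(all different) = Π(366-i)/366 for i=0..47
= 0.039768
P(match) = 1 - 0.039768 = 0.960232

P ≈ 0.9602 ≈ 96.02%


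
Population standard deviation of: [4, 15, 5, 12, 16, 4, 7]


Mean = 63/7 = 9
  (4-9)²=25
  (15-9)²=36
  (5-9)²=16
  (12-9)²=9
  (16-9)²=49
  (4-9)²=25
  (7-9)²=4
Σ(x-μ)² = 164
σ² = 164/7

σ = √(164/7) ≈ 4.8403


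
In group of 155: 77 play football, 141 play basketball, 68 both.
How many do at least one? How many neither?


|A∪B| = 77+141-68 = 150
Neither = 155-150 = 5

At least one: 150; Neither: 5


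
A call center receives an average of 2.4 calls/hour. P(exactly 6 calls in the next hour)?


Poisson(λ=2.4): P(X=6) = e^(-λ)×λ^k/k!
= e^(-2.4) × 2.4^6 / 6!
≈ 0.09071795329 × 191.102976 / 720 ≈ 0.024078

P(X=6) ≈ 0.024078 ≈ 2.41%


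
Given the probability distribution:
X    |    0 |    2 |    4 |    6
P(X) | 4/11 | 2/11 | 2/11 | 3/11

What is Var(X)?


E[X] = 30/11
E[X²] = 148/11
Var(X) = E[X²] - (E[X])² = 148/11 - 900/121 = 728/121

Var(X) = 728/121 ≈ 6.0165


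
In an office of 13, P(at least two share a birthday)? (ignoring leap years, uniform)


P(all different) = Π(365-i)/365 for i=0..12
= 0.805590
P(match) = 1 - 0.805590 = 0.194410

P ≈ 0.1944 ≈ 19.44%


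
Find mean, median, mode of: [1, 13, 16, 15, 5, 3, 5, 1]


Sorted: [1, 1, 3, 5, 5, 13, 15, 16]
Mean = 59/8
Median = 5
Freq: {1: 2, 13: 1, 16: 1, 15: 1, 5: 2, 3: 1}
Mode: [1, 5]

Mean=59/8, Median=5, Mode=[1, 5]


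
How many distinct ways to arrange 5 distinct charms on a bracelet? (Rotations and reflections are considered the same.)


Free circular arrangements: rotations and reflections both identified.
(n-1)!/2 = 4!/2 = 24/2 = 12

12


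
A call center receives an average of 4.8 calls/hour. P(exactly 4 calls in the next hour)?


Poisson(λ=4.8): P(X=4) = e^(-λ)×λ^k/k!
= e^(-4.8) × 4.8^4 / 4!
≈ 0.008229747049 × 530.8416 / 24 ≈ 0.182029

P(X=4) ≈ 0.182029 ≈ 18.20%


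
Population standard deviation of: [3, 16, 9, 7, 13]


Mean = 48/5
  (3-48/5)²=1089/25
  (16-48/5)²=1024/25
  (9-48/5)²=9/25
  (7-48/5)²=169/25
  (13-48/5)²=289/25
Σ(x-μ)² = 516/5
σ² = (516/5)/5 = 516/25

σ = √(516/25) ≈ 4.5431


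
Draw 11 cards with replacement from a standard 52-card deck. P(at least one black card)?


P(not a black card) = 26/52 = 1/2
P(none in 11 draws) = (1/2)^11 = 1/2048
P(≥1 black card) = 1 - 1/2048 = 2047/2048

P = 2047/2048 ≈ 99.95%


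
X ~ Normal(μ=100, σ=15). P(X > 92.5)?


z = (92.5-100)/15 = -0.5
P(X > 92.5) = 1 - P(Z ≤ -0.5) = 1 - 0.3085 = 0.6915

P(X > 92.5) ≈ 0.6915


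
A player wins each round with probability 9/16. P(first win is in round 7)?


Geometric: P(X=7) = (1-p)^(k-1)×p = (7/16)^6×9/16 = 1058841/268435456

P(X=7) = 1058841/268435456 ≈ 0.39%


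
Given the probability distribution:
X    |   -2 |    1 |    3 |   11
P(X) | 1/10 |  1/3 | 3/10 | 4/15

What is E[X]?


E[X] = Σ x·P(X=x)
= (-2)×(1/10) + (1)×(1/3) + (3)×(3/10) + (11)×(4/15)
= 119/30

E[X] = 119/30


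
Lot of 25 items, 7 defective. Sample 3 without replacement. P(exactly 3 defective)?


Hypergeometric: C(7,3)×C(18,0)/C(25,3)
= 35×1/2300 = 7/460

P(X=3) = 7/460 ≈ 1.52%


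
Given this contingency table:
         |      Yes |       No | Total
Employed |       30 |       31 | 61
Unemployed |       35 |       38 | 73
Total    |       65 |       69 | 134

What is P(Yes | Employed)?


P(Yes | Employed) = 30/(30+31) = 30/61

P(Yes|Employed) = 30/61 ≈ 49.18%


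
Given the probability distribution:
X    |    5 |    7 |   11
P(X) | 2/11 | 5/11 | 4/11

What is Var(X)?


E[X] = 89/11
E[X²] = 779/11
Var(X) = E[X²] - (E[X])² = 779/11 - 7921/121 = 648/121

Var(X) = 648/121 ≈ 5.3554


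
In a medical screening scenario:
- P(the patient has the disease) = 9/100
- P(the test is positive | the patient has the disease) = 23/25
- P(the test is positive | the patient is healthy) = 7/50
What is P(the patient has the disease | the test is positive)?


Using Bayes' theorem:
P(A|B) = P(B|A)·P(A) / P(B)

P(the test is positive) = 23/25 × 9/100 + 7/50 × 91/100
= 207/2500 + 637/5000 = 1051/5000

P(the patient has the disease|the test is positive) = (207/2500) / (1051/5000) = 414/1051

P(the patient has the disease|the test is positive) = 414/1051 ≈ 39.39%


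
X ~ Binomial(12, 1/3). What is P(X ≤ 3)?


P(X ≤ 3) = Σ P(X=i) for i=0..3
P(X=0) = 4096/531441
P(X=1) = 8192/177147
P(X=2) = 22528/177147
P(X=3) = 112640/531441
Sum = 69632/177147

P(X ≤ 3) = 69632/177147 ≈ 39.31%


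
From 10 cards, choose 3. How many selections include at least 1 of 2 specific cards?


Complement: C(10,3) - C(8,3) = 120 - 56 = 64

64


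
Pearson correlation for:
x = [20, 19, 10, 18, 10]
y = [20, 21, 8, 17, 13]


n=5, Σx=77, Σy=79, Σxy=1315, Σx²=1285, Σy²=1363
r = (5×1315 - 77×79)/√((5×1285 - 77²)(5×1363 - 79²))
= 492/√(496×574) = 492/√284704 ≈ 492/533.5766 ≈ 0.9221

r ≈ 0.9221


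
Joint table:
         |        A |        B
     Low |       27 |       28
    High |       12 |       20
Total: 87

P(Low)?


P(Low) = (27+28)/87 = 55/87

P(Low) = 55/87 ≈ 63.22%


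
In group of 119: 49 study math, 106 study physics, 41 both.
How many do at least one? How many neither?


|A∪B| = 49+106-41 = 114
Neither = 119-114 = 5

At least one: 114; Neither: 5


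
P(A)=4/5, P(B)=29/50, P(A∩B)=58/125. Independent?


P(A)×P(B) = 58/125
P(A∩B) = 58/125
Equal ✓ → Independent

Yes, independent


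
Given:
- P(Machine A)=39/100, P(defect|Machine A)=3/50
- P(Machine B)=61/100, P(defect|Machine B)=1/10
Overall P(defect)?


P(B) = Σ P(B|Aᵢ)×P(Aᵢ)
  3/50×39/100 = 117/5000
  1/10×61/100 = 61/1000
Sum = 211/2500

P(defect) = 211/2500 ≈ 8.44%


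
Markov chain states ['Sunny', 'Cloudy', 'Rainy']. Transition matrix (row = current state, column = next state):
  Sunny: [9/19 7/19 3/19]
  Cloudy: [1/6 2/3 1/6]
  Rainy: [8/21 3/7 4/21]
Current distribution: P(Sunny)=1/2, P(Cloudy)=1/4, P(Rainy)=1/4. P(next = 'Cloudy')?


P(next=Cloudy) = Σᵢ P(now=i)×P(i→Cloudy)
= 1/2×7/19 + 1/4×2/3 + 1/4×3/7
= 7/38 + 1/6 + 3/28 = 731/1596

P = 731/1596 ≈ 0.4580


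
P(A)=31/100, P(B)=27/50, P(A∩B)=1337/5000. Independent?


P(A)×P(B) = 837/5000
P(A∩B) = 1337/5000
Not equal → NOT independent

No, not independent


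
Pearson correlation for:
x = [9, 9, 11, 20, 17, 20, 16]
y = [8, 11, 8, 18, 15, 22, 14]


n=7, Σx=102, Σy=96, Σxy=1538, Σx²=1628, Σy²=1478
r = (7×1538 - 102×96)/√((7×1628 - 102²)(7×1478 - 96²))
= 974/√(992×1130) = 974/√1120960 ≈ 974/1058.7540 ≈ 0.9199

r ≈ 0.9199


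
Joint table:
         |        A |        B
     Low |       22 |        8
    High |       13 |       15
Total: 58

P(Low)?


P(Low) = (22+8)/58 = 30/58 = 15/29

P(Low) = 15/29 ≈ 51.72%


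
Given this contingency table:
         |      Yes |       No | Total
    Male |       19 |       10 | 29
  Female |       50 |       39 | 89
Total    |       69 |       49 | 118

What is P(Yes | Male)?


P(Yes | Male) = 19/(19+10) = 19/29

P(Yes|Male) = 19/29 ≈ 65.52%


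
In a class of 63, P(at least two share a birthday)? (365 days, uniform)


P(all different) = Π(365-i)/365 for i=0..62
= 0.003396
P(match) = 1 - 0.003396 = 0.996604

P ≈ 0.9966 ≈ 99.66%


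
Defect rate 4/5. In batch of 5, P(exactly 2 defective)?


Binomial: P(X=2) = C(5,2)×p^2×(1-p)^3
= 10 × 16/25 × 1/125 = 32/625

P(X=2) = 32/625 ≈ 5.12%


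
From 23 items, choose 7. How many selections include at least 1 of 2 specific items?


Complement: C(23,7) - C(21,7) = 245157 - 116280 = 128877

128877


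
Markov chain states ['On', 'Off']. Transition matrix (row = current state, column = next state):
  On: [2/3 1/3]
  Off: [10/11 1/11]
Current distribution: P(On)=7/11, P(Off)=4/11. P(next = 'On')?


P(next=On) = Σᵢ P(now=i)×P(i→On)
= 7/11×2/3 + 4/11×10/11
= 14/33 + 40/121 = 274/363

P = 274/363 ≈ 0.7548


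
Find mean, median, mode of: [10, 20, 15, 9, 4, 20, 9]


Sorted: [4, 9, 9, 10, 15, 20, 20]
Mean = 87/7
Median = 10
Freq: {10: 1, 20: 2, 15: 1, 9: 2, 4: 1}
Mode: [9, 20]

Mean=87/7, Median=10, Mode=[9, 20]


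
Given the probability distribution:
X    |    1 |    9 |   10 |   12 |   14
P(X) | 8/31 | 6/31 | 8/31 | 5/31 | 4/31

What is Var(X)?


E[X] = 258/31
E[X²] = 2798/31
Var(X) = E[X²] - (E[X])² = 2798/31 - 66564/961 = 20174/961

Var(X) = 20174/961 ≈ 20.9927


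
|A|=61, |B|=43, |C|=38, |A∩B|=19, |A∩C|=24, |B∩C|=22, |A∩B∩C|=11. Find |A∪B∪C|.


|A∪B∪C| = 61+43+38-19-24-22+11 = 88

|A∪B∪C| = 88


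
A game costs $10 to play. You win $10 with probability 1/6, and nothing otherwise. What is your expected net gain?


E[gain] = (10-10)×1/6 + (-10)×5/6
= 0 - 25/3 = -25/3

Expected net gain = $-25/3 ≈ $-8.33


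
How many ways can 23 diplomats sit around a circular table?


Circular arrangements of 23 distinct objects: fix one position to break rotational symmetry.
(n-1)! = 22! = 1124000727777607680000

1124000727777607680000


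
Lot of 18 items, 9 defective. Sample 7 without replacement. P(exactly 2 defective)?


Hypergeometric: C(9,2)×C(9,5)/C(18,7)
= 36×126/31824 = 63/442

P(X=2) = 63/442 ≈ 14.25%


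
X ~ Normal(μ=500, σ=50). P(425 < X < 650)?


z₁=(425-500)/50=-1.5, z₂=(650-500)/50=3.0
P = Φ(3.0) - Φ(-1.5) = 0.998650 - 0.066807 = 0.931843 ≈ 0.9318

P(425 < X < 650) ≈ 0.9318
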